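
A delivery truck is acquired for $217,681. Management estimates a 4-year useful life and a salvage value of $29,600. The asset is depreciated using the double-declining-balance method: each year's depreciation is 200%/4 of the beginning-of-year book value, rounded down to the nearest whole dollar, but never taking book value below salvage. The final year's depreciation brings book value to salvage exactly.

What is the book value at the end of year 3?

Depreciable base = $217,681 − $29,600 = $188,081.
Year 1: ⌊$217,681 × 200%/4⌋ = $108,840. Book value $108,841.
Year 2: ⌊$108,841 × 200%/4⌋ = $54,420. Book value $54,421.
Year 3: ⌊$54,421 × 200%/4⌋ = $27,210, capped at $24,821. Book value $29,600.

$29,600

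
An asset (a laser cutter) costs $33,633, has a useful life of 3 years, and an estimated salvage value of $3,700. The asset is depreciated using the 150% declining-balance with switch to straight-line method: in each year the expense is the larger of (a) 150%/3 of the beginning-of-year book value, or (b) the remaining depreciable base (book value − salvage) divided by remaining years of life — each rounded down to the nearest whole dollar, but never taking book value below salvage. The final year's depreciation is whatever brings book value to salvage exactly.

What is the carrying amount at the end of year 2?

$8,409

Depreciable base = $33,633 − $3,700 = $29,933.
Year 1: DB = ⌊$33,633 × 150%/3⌋ = $16,816; SL = ⌊$29,933/3⌋ = $9,977 → take DB $16,816. Book value $16,817.
Year 2: DB = ⌊$16,817 × 150%/3⌋ = $8,408; SL = ⌊$13,117/2⌋ = $6,558 → take DB $8,408. Book value $8,409.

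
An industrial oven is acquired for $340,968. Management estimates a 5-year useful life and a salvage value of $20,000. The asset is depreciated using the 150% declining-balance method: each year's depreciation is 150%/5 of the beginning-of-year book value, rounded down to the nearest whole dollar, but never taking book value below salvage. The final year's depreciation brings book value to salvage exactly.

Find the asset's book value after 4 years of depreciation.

Depreciable base = $340,968 − $20,000 = $320,968.
Year 1: ⌊$340,968 × 150%/5⌋ = $102,290. Book value $238,678.
Year 2: ⌊$238,678 × 150%/5⌋ = $71,603. Book value $167,075.
Year 3: ⌊$167,075 × 150%/5⌋ = $50,122. Book value $116,953.
Year 4: ⌊$116,953 × 150%/5⌋ = $35,085. Book value $81,868.

$81,868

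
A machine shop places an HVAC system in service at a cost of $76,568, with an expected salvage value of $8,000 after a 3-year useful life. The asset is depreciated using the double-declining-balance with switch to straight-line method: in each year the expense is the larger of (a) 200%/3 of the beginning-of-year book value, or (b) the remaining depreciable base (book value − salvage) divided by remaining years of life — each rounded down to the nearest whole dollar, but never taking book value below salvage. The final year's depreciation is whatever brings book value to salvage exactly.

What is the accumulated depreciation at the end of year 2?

$68,060

Depreciable base = $76,568 − $8,000 = $68,568.
Year 1: DB = ⌊$76,568 × 200%/3⌋ = $51,045; SL = ⌊$68,568/3⌋ = $22,856 → take DB $51,045. Book value $25,523.
Year 2: DB = ⌊$25,523 × 200%/3⌋ = $17,015; SL = ⌊$17,523/2⌋ = $8,761 → take DB $17,015. Book value $8,508.
Accumulated through year 2 = $76,568 − $8,508 = $68,060.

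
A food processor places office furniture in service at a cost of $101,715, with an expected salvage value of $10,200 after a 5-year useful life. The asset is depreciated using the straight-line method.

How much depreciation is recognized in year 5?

$18,303

Depreciable base = $101,715 − $10,200 = $91,515.
Annual expense = $91,515 / 5 = $18,303.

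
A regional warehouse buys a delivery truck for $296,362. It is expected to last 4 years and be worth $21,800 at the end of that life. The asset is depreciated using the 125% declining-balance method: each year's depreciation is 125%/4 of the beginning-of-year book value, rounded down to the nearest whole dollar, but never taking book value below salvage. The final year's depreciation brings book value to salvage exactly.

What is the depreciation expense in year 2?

$63,671

Depreciable base = $296,362 − $21,800 = $274,562.
Year 1: ⌊$296,362 × 125%/4⌋ = $92,613. Book value $203,749.
Year 2: ⌊$203,749 × 125%/4⌋ = $63,671. Book value $140,078.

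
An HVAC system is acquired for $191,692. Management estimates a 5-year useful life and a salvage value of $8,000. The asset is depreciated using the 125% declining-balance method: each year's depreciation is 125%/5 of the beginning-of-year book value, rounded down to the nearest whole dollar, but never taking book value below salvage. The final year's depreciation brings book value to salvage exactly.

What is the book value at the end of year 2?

Depreciable base = $191,692 − $8,000 = $183,692.
Year 1: ⌊$191,692 × 125%/5⌋ = $47,923. Book value $143,769.
Year 2: ⌊$143,769 × 125%/5⌋ = $35,942. Book value $107,827.

$107,827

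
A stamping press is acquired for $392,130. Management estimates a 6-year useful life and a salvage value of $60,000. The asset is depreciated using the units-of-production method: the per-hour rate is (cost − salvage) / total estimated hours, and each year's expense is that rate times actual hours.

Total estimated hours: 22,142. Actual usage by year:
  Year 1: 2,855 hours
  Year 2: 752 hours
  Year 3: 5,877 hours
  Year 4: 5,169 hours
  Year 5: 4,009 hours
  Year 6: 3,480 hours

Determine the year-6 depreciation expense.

Depreciable base = $392,130 − $60,000 = $332,130.
Rate = $332,130 / 22,142 hours = $15 per hour.
Year 1: 2,855 × $15 = $42,825. Book value $349,305.
Year 2: 752 × $15 = $11,280. Book value $338,025.
Year 3: 5,877 × $15 = $88,155. Book value $249,870.
Year 4: 5,169 × $15 = $77,535. Book value $172,335.
Year 5: 4,009 × $15 = $60,135. Book value $112,200.
Year 6: 3,480 × $15 = $52,200. Book value $60,000.

$52,200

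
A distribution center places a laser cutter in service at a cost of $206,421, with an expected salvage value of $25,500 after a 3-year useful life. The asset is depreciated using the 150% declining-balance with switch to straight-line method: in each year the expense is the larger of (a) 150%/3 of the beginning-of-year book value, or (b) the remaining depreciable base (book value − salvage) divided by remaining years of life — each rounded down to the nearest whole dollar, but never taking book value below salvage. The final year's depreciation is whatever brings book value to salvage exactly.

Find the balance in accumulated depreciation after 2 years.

Depreciable base = $206,421 − $25,500 = $180,921.
Year 1: DB = ⌊$206,421 × 150%/3⌋ = $103,210; SL = ⌊$180,921/3⌋ = $60,307 → take DB $103,210. Book value $103,211.
Year 2: DB = ⌊$103,211 × 150%/3⌋ = $51,605; SL = ⌊$77,711/2⌋ = $38,855 → take DB $51,605. Book value $51,606.
Accumulated through year 2 = $206,421 − $51,606 = $154,815.

$154,815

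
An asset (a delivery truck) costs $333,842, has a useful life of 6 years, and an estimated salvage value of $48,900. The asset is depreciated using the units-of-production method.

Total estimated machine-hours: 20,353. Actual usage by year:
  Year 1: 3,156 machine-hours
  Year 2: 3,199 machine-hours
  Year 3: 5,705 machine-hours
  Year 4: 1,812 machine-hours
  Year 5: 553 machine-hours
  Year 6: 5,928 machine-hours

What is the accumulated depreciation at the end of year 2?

$88,970

Depreciable base = $333,842 − $48,900 = $284,942.
Rate = $284,942 / 20,353 machine-hours = $14 per machine-hour.
Year 1: 3,156 × $14 = $44,184. Book value $289,658.
Year 2: 3,199 × $14 = $44,786. Book value $244,872.
Accumulated through year 2 = $333,842 − $244,872 = $88,970.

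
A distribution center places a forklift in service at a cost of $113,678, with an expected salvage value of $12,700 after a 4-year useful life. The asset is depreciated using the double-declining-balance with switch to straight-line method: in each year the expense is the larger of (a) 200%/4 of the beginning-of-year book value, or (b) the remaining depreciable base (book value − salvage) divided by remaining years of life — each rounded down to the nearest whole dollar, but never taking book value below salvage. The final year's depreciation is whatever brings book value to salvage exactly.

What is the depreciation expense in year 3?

$14,210

Depreciable base = $113,678 − $12,700 = $100,978.
Year 1: DB = ⌊$113,678 × 200%/4⌋ = $56,839; SL = ⌊$100,978/4⌋ = $25,244 → take DB $56,839. Book value $56,839.
Year 2: DB = ⌊$56,839 × 200%/4⌋ = $28,419; SL = ⌊$44,139/3⌋ = $14,713 → take DB $28,419. Book value $28,420.
Year 3: DB = ⌊$28,420 × 200%/4⌋ = $14,210; SL = ⌊$15,720/2⌋ = $7,860 → take DB $14,210. Book value $14,210.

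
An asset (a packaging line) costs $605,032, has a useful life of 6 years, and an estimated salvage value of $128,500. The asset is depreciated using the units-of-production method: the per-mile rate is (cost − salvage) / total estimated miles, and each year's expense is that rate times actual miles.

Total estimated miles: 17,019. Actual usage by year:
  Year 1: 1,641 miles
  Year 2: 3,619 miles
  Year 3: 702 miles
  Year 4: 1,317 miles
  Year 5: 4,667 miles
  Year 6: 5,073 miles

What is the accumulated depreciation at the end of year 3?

Depreciable base = $605,032 − $128,500 = $476,532.
Rate = $476,532 / 17,019 miles = $28 per mile.
Year 1: 1,641 × $28 = $45,948. Book value $559,084.
Year 2: 3,619 × $28 = $101,332. Book value $457,752.
Year 3: 702 × $28 = $19,656. Book value $438,096.
Accumulated through year 3 = $605,032 − $438,096 = $166,936.

$166,936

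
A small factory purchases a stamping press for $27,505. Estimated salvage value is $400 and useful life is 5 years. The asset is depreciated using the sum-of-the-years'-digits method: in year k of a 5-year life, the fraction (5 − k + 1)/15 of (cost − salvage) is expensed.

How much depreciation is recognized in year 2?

$7,228

Depreciable base = $27,505 − $400 = $27,105.
Sum of the years' digits = 5+4+3+2+1 = 15.
Year 1: $27,105 × 5/15 = $9,035. Book value $18,470.
Year 2: $27,105 × 4/15 = $7,228. Book value $11,242.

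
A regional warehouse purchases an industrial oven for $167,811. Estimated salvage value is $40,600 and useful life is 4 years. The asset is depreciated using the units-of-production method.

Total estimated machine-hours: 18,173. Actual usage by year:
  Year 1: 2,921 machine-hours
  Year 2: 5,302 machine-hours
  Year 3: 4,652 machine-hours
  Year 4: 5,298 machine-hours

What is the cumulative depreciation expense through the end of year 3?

$90,125

Depreciable base = $167,811 − $40,600 = $127,211.
Rate = $127,211 / 18,173 machine-hours = $7 per machine-hour.
Year 1: 2,921 × $7 = $20,447. Book value $147,364.
Year 2: 5,302 × $7 = $37,114. Book value $110,250.
Year 3: 4,652 × $7 = $32,564. Book value $77,686.
Accumulated through year 3 = $167,811 − $77,686 = $90,125.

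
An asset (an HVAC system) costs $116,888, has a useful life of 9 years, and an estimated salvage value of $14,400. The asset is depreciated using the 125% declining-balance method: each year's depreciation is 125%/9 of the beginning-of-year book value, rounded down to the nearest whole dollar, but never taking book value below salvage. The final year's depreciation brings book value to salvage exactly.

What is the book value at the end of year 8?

Depreciable base = $116,888 − $14,400 = $102,488.
Year 1: ⌊$116,888 × 125%/9⌋ = $16,234. Book value $100,654.
Year 2: ⌊$100,654 × 125%/9⌋ = $13,979. Book value $86,675.
Year 3: ⌊$86,675 × 125%/9⌋ = $12,038. Book value $74,637.
Year 4: ⌊$74,637 × 125%/9⌋ = $10,366. Book value $64,271.
Year 5: ⌊$64,271 × 125%/9⌋ = $8,926. Book value $55,345.
Year 6: ⌊$55,345 × 125%/9⌋ = $7,686. Book value $47,659.
Year 7: ⌊$47,659 × 125%/9⌋ = $6,619. Book value $41,040.
Year 8: ⌊$41,040 × 125%/9⌋ = $5,700. Book value $35,340.

$35,340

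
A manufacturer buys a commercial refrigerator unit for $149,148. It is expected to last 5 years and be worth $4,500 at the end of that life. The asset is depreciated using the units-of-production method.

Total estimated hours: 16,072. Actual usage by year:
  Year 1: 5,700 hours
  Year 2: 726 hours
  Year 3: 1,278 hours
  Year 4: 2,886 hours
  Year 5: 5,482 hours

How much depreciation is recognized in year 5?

$49,338

Depreciable base = $149,148 − $4,500 = $144,648.
Rate = $144,648 / 16,072 hours = $9 per hour.
Year 1: 5,700 × $9 = $51,300. Book value $97,848.
Year 2: 726 × $9 = $6,534. Book value $91,314.
Year 3: 1,278 × $9 = $11,502. Book value $79,812.
Year 4: 2,886 × $9 = $25,974. Book value $53,838.
Year 5: 5,482 × $9 = $49,338. Book value $4,500.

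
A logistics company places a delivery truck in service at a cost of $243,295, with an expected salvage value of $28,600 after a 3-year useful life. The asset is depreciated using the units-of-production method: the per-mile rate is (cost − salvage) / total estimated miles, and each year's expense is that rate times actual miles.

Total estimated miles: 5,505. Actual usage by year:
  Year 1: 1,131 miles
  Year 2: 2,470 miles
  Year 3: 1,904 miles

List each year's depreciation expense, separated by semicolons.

$44,109; $96,330; $74,256

Depreciable base = $243,295 − $28,600 = $214,695.
Rate = $214,695 / 5,505 miles = $39 per mile.
Year 1: 1,131 × $39 = $44,109. Book value $199,186.
Year 2: 2,470 × $39 = $96,330. Book value $102,856.
Year 3: 1,904 × $39 = $74,256. Book value $28,600.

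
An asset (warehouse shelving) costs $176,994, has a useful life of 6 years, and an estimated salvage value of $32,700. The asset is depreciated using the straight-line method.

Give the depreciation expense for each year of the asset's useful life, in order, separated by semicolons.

$24,049; $24,049; $24,049; $24,049; $24,049; $24,049

Depreciable base = $176,994 − $32,700 = $144,294.
Annual expense = $144,294 / 6 = $24,049.
End of year 1: book value $152,945.
End of year 2: book value $128,896.
End of year 3: book value $104,847.
End of year 4: book value $80,798.
End of year 5: book value $56,749.
End of year 6: book value $32,700.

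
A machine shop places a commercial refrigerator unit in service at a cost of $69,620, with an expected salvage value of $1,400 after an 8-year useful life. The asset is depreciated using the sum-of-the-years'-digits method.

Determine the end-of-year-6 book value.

$7,085

Depreciable base = $69,620 − $1,400 = $68,220.
Sum of the years' digits = 8+7+6+5+4+3+2+1 = 36.
Year 1: $68,220 × 8/36 = $15,160. Book value $54,460.
Year 2: $68,220 × 7/36 = $13,265. Book value $41,195.
Year 3: $68,220 × 6/36 = $11,370. Book value $29,825.
Year 4: $68,220 × 5/36 = $9,475. Book value $20,350.
Year 5: $68,220 × 4/36 = $7,580. Book value $12,770.
Year 6: $68,220 × 3/36 = $5,685. Book value $7,085.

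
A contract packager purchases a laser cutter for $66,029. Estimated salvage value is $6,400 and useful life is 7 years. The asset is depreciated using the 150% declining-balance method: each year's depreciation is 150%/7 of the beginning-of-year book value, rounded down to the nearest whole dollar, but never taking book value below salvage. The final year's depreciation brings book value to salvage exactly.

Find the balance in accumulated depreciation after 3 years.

Depreciable base = $66,029 − $6,400 = $59,629.
Year 1: ⌊$66,029 × 150%/7⌋ = $14,149. Book value $51,880.
Year 2: ⌊$51,880 × 150%/7⌋ = $11,117. Book value $40,763.
Year 3: ⌊$40,763 × 150%/7⌋ = $8,734. Book value $32,029.
Accumulated through year 3 = $66,029 − $32,029 = $34,000.

$34,000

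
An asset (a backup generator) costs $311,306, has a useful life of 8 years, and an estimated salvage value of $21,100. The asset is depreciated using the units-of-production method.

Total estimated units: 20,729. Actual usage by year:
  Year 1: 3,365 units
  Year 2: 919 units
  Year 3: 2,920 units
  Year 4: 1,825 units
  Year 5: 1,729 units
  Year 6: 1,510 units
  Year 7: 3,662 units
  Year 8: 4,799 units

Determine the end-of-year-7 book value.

Depreciable base = $311,306 − $21,100 = $290,206.
Rate = $290,206 / 20,729 units = $14 per unit.
Year 1: 3,365 × $14 = $47,110. Book value $264,196.
Year 2: 919 × $14 = $12,866. Book value $251,330.
Year 3: 2,920 × $14 = $40,880. Book value $210,450.
Year 4: 1,825 × $14 = $25,550. Book value $184,900.
Year 5: 1,729 × $14 = $24,206. Book value $160,694.
Year 6: 1,510 × $14 = $21,140. Book value $139,554.
Year 7: 3,662 × $14 = $51,268. Book value $88,286.

$88,286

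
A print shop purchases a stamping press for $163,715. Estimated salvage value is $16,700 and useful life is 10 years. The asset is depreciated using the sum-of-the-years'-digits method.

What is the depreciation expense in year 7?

$10,692

Depreciable base = $163,715 − $16,700 = $147,015.
Sum of the years' digits = 10+9+8+7+6+5+4+3+2+1 = 55.
Year 1: $147,015 × 10/55 = $26,730. Book value $136,985.
Year 2: $147,015 × 9/55 = $24,057. Book value $112,928.
Year 3: $147,015 × 8/55 = $21,384. Book value $91,544.
Year 4: $147,015 × 7/55 = $18,711. Book value $72,833.
Year 5: $147,015 × 6/55 = $16,038. Book value $56,795.
Year 6: $147,015 × 5/55 = $13,365. Book value $43,430.
Year 7: $147,015 × 4/55 = $10,692. Book value $32,738.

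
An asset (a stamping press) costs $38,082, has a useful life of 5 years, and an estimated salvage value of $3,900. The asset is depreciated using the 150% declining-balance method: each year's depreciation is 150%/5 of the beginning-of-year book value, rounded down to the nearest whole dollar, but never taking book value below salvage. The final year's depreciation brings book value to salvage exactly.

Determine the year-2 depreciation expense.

$7,997

Depreciable base = $38,082 − $3,900 = $34,182.
Year 1: ⌊$38,082 × 150%/5⌋ = $11,424. Book value $26,658.
Year 2: ⌊$26,658 × 150%/5⌋ = $7,997. Book value $18,661.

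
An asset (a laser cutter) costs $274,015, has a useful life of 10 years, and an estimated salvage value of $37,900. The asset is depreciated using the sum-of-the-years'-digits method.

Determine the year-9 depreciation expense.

Depreciable base = $274,015 − $37,900 = $236,115.
Sum of the years' digits = 10+9+8+7+6+5+4+3+2+1 = 55.
Year 1: $236,115 × 10/55 = $42,930. Book value $231,085.
Year 2: $236,115 × 9/55 = $38,637. Book value $192,448.
Year 3: $236,115 × 8/55 = $34,344. Book value $158,104.
Year 4: $236,115 × 7/55 = $30,051. Book value $128,053.
Year 5: $236,115 × 6/55 = $25,758. Book value $102,295.
Year 6: $236,115 × 5/55 = $21,465. Book value $80,830.
Year 7: $236,115 × 4/55 = $17,172. Book value $63,658.
Year 8: $236,115 × 3/55 = $12,879. Book value $50,779.
Year 9: $236,115 × 2/55 = $8,586. Book value $42,193.

$8,586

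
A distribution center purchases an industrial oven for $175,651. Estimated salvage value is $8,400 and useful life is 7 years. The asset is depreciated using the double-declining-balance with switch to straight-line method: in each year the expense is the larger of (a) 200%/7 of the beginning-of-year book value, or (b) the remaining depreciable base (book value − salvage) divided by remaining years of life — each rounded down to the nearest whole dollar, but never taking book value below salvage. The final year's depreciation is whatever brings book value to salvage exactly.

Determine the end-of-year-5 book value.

Depreciable base = $175,651 − $8,400 = $167,251.
Year 1: DB = ⌊$175,651 × 200%/7⌋ = $50,186; SL = ⌊$167,251/7⌋ = $23,893 → take DB $50,186. Book value $125,465.
Year 2: DB = ⌊$125,465 × 200%/7⌋ = $35,847; SL = ⌊$117,065/6⌋ = $19,510 → take DB $35,847. Book value $89,618.
Year 3: DB = ⌊$89,618 × 200%/7⌋ = $25,605; SL = ⌊$81,218/5⌋ = $16,243 → take DB $25,605. Book value $64,013.
Year 4: DB = ⌊$64,013 × 200%/7⌋ = $18,289; SL = ⌊$55,613/4⌋ = $13,903 → take DB $18,289. Book value $45,724.
Year 5: DB = ⌊$45,724 × 200%/7⌋ = $13,064; SL = ⌊$37,324/3⌋ = $12,441 → take DB $13,064. Book value $32,660.

$32,660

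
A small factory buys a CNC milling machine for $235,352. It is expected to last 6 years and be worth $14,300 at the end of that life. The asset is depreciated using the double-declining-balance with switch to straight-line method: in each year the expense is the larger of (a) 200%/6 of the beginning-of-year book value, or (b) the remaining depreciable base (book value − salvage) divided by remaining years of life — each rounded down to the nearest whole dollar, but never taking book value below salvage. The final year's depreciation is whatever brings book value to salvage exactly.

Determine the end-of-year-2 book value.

$104,602

Depreciable base = $235,352 − $14,300 = $221,052.
Year 1: DB = ⌊$235,352 × 200%/6⌋ = $78,450; SL = ⌊$221,052/6⌋ = $36,842 → take DB $78,450. Book value $156,902.
Year 2: DB = ⌊$156,902 × 200%/6⌋ = $52,300; SL = ⌊$142,602/5⌋ = $28,520 → take DB $52,300. Book value $104,602.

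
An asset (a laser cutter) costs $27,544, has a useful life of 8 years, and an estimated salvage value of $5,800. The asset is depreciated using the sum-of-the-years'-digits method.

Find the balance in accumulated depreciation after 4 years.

$15,704

Depreciable base = $27,544 − $5,800 = $21,744.
Sum of the years' digits = 8+7+6+5+4+3+2+1 = 36.
Year 1: $21,744 × 8/36 = $4,832. Book value $22,712.
Year 2: $21,744 × 7/36 = $4,228. Book value $18,484.
Year 3: $21,744 × 6/36 = $3,624. Book value $14,860.
Year 4: $21,744 × 5/36 = $3,020. Book value $11,840.
Accumulated through year 4 = $27,544 − $11,840 = $15,704.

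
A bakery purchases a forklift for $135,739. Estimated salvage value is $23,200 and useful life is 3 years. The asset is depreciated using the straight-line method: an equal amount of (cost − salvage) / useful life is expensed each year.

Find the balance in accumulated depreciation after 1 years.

Depreciable base = $135,739 − $23,200 = $112,539.
Annual expense = $112,539 / 3 = $37,513.
End of year 1: book value $98,226.
Accumulated through year 1 = $135,739 − $98,226 = $37,513.

$37,513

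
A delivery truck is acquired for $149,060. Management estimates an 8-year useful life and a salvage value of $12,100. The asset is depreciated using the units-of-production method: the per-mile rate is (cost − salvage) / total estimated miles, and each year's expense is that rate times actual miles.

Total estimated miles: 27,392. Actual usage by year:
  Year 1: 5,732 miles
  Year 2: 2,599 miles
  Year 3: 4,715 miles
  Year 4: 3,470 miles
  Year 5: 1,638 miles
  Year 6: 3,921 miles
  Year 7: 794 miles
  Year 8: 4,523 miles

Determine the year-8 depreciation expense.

$22,615

Depreciable base = $149,060 − $12,100 = $136,960.
Rate = $136,960 / 27,392 miles = $5 per mile.
Year 1: 5,732 × $5 = $28,660. Book value $120,400.
Year 2: 2,599 × $5 = $12,995. Book value $107,405.
Year 3: 4,715 × $5 = $23,575. Book value $83,830.
Year 4: 3,470 × $5 = $17,350. Book value $66,480.
Year 5: 1,638 × $5 = $8,190. Book value $58,290.
Year 6: 3,921 × $5 = $19,605. Book value $38,685.
Year 7: 794 × $5 = $3,970. Book value $34,715.
Year 8: 4,523 × $5 = $22,615. Book value $12,100.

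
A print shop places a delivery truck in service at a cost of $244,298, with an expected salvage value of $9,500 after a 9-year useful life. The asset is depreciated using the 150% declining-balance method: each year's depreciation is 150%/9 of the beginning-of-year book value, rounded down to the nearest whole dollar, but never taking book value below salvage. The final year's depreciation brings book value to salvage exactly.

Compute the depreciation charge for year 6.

$16,363

Depreciable base = $244,298 − $9,500 = $234,798.
Year 1: ⌊$244,298 × 150%/9⌋ = $40,716. Book value $203,582.
Year 2: ⌊$203,582 × 150%/9⌋ = $33,930. Book value $169,652.
Year 3: ⌊$169,652 × 150%/9⌋ = $28,275. Book value $141,377.
Year 4: ⌊$141,377 × 150%/9⌋ = $23,562. Book value $117,815.
Year 5: ⌊$117,815 × 150%/9⌋ = $19,635. Book value $98,180.
Year 6: ⌊$98,180 × 150%/9⌋ = $16,363. Book value $81,817.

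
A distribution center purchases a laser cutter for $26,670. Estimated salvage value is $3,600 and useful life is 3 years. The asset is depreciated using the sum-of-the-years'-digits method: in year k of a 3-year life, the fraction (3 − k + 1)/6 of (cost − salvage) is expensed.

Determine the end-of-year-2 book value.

Depreciable base = $26,670 − $3,600 = $23,070.
Sum of the years' digits = 3+2+1 = 6.
Year 1: $23,070 × 3/6 = $11,535. Book value $15,135.
Year 2: $23,070 × 2/6 = $7,690. Book value $7,445.

$7,445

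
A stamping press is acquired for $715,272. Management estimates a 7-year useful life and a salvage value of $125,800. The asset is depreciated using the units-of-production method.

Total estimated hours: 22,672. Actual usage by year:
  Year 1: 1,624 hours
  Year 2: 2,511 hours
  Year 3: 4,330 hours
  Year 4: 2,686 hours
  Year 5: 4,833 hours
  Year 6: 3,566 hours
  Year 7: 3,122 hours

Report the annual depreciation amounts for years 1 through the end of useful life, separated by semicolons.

$42,224; $65,286; $112,580; $69,836; $125,658; $92,716; $81,172

Depreciable base = $715,272 − $125,800 = $589,472.
Rate = $589,472 / 22,672 hours = $26 per hour.
Year 1: 1,624 × $26 = $42,224. Book value $673,048.
Year 2: 2,511 × $26 = $65,286. Book value $607,762.
Year 3: 4,330 × $26 = $112,580. Book value $495,182.
Year 4: 2,686 × $26 = $69,836. Book value $425,346.
Year 5: 4,833 × $26 = $125,658. Book value $299,688.
Year 6: 3,566 × $26 = $92,716. Book value $206,972.
Year 7: 3,122 × $26 = $81,172. Book value $125,800.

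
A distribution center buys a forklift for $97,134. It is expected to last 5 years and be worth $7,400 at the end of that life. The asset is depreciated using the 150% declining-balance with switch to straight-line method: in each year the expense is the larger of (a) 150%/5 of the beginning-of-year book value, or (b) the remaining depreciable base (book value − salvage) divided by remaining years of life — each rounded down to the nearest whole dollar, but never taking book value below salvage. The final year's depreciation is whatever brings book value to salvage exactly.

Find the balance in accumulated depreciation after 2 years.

$49,538

Depreciable base = $97,134 − $7,400 = $89,734.
Year 1: DB = ⌊$97,134 × 150%/5⌋ = $29,140; SL = ⌊$89,734/5⌋ = $17,946 → take DB $29,140. Book value $67,994.
Year 2: DB = ⌊$67,994 × 150%/5⌋ = $20,398; SL = ⌊$60,594/4⌋ = $15,148 → take DB $20,398. Book value $47,596.
Accumulated through year 2 = $97,134 − $47,596 = $49,538.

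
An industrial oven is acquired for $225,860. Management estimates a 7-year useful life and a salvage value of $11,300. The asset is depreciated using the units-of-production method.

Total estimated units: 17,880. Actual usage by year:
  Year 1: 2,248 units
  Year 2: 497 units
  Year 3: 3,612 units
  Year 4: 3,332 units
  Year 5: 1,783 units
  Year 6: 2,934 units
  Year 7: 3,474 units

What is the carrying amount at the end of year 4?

$109,592

Depreciable base = $225,860 − $11,300 = $214,560.
Rate = $214,560 / 17,880 units = $12 per unit.
Year 1: 2,248 × $12 = $26,976. Book value $198,884.
Year 2: 497 × $12 = $5,964. Book value $192,920.
Year 3: 3,612 × $12 = $43,344. Book value $149,576.
Year 4: 3,332 × $12 = $39,984. Book value $109,592.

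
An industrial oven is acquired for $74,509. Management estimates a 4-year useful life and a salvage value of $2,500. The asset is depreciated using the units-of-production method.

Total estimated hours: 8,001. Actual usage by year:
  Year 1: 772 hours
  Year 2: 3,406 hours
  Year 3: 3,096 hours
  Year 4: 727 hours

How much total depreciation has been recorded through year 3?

Depreciable base = $74,509 − $2,500 = $72,009.
Rate = $72,009 / 8,001 hours = $9 per hour.
Year 1: 772 × $9 = $6,948. Book value $67,561.
Year 2: 3,406 × $9 = $30,654. Book value $36,907.
Year 3: 3,096 × $9 = $27,864. Book value $9,043.
Accumulated through year 3 = $74,509 − $9,043 = $65,466.

$65,466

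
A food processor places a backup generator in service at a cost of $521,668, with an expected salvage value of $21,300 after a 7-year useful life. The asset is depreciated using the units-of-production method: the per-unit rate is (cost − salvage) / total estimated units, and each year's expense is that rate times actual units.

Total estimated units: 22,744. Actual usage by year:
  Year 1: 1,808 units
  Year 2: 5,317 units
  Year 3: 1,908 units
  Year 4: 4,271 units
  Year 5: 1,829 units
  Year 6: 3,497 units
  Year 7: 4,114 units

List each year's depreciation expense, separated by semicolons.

Depreciable base = $521,668 − $21,300 = $500,368.
Rate = $500,368 / 22,744 units = $22 per unit.
Year 1: 1,808 × $22 = $39,776. Book value $481,892.
Year 2: 5,317 × $22 = $116,974. Book value $364,918.
Year 3: 1,908 × $22 = $41,976. Book value $322,942.
Year 4: 4,271 × $22 = $93,962. Book value $228,980.
Year 5: 1,829 × $22 = $40,238. Book value $188,742.
Year 6: 3,497 × $22 = $76,934. Book value $111,808.
Year 7: 4,114 × $22 = $90,508. Book value $21,300.

$39,776; $116,974; $41,976; $93,962; $40,238; $76,934; $90,508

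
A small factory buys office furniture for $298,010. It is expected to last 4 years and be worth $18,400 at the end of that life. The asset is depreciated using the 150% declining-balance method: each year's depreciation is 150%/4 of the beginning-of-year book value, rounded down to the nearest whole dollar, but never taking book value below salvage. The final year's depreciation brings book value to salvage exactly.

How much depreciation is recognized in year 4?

$54,357

Depreciable base = $298,010 − $18,400 = $279,610.
Year 1: ⌊$298,010 × 150%/4⌋ = $111,753. Book value $186,257.
Year 2: ⌊$186,257 × 150%/4⌋ = $69,846. Book value $116,411.
Year 3: ⌊$116,411 × 150%/4⌋ = $43,654. Book value $72,757.
Year 4 (final): $72,757 − $18,400 = $54,357. Book value $18,400.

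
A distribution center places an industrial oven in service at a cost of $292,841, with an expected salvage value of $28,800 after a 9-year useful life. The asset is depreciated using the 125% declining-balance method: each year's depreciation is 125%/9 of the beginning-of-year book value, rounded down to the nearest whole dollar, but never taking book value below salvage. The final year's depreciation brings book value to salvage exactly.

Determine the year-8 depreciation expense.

Depreciable base = $292,841 − $28,800 = $264,041.
Year 1: ⌊$292,841 × 125%/9⌋ = $40,672. Book value $252,169.
Year 2: ⌊$252,169 × 125%/9⌋ = $35,023. Book value $217,146.
Year 3: ⌊$217,146 × 125%/9⌋ = $30,159. Book value $186,987.
Year 4: ⌊$186,987 × 125%/9⌋ = $25,970. Book value $161,017.
Year 5: ⌊$161,017 × 125%/9⌋ = $22,363. Book value $138,654.
Year 6: ⌊$138,654 × 125%/9⌋ = $19,257. Book value $119,397.
Year 7: ⌊$119,397 × 125%/9⌋ = $16,582. Book value $102,815.
Year 8: ⌊$102,815 × 125%/9⌋ = $14,279. Book value $88,536.

$14,279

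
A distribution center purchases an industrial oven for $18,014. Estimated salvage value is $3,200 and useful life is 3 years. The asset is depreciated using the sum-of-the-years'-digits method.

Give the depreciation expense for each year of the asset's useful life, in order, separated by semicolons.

$7,407; $4,938; $2,469

Depreciable base = $18,014 − $3,200 = $14,814.
Sum of the years' digits = 3+2+1 = 6.
Year 1: $14,814 × 3/6 = $7,407. Book value $10,607.
Year 2: $14,814 × 2/6 = $4,938. Book value $5,669.
Year 3: $14,814 × 1/6 = $2,469. Book value $3,200.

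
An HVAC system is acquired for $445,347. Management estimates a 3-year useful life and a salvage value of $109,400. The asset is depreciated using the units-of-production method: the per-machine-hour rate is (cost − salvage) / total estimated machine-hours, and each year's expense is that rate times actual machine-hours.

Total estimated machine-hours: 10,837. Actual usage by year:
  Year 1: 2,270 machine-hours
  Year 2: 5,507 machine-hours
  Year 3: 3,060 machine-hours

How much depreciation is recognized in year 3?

Depreciable base = $445,347 − $109,400 = $335,947.
Rate = $335,947 / 10,837 machine-hours = $31 per machine-hour.
Year 1: 2,270 × $31 = $70,370. Book value $374,977.
Year 2: 5,507 × $31 = $170,717. Book value $204,260.
Year 3: 3,060 × $31 = $94,860. Book value $109,400.

$94,860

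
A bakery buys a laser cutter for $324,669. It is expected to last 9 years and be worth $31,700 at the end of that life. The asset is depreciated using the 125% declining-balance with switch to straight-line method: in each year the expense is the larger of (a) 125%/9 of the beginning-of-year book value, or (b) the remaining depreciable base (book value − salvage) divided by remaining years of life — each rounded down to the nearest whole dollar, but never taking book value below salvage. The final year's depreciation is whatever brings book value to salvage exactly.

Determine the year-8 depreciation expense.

Depreciable base = $324,669 − $31,700 = $292,969.
Year 1: DB = ⌊$324,669 × 125%/9⌋ = $45,092; SL = ⌊$292,969/9⌋ = $32,552 → take DB $45,092. Book value $279,577.
Year 2: DB = ⌊$279,577 × 125%/9⌋ = $38,830; SL = ⌊$247,877/8⌋ = $30,984 → take DB $38,830. Book value $240,747.
Year 3: DB = ⌊$240,747 × 125%/9⌋ = $33,437; SL = ⌊$209,047/7⌋ = $29,863 → take DB $33,437. Book value $207,310.
Year 4: DB = ⌊$207,310 × 125%/9⌋ = $28,793; SL = ⌊$175,610/6⌋ = $29,268 → take SL $29,268. Book value $178,042.
Year 5: DB = ⌊$178,042 × 125%/9⌋ = $24,728; SL = ⌊$146,342/5⌋ = $29,268 → take SL $29,268. Book value $148,774.
Year 6: DB = ⌊$148,774 × 125%/9⌋ = $20,663; SL = ⌊$117,074/4⌋ = $29,268 → take SL $29,268. Book value $119,506.
Year 7: DB = ⌊$119,506 × 125%/9⌋ = $16,598; SL = ⌊$87,806/3⌋ = $29,268 → take SL $29,268. Book value $90,238.
Year 8: DB = ⌊$90,238 × 125%/9⌋ = $12,533; SL = ⌊$58,538/2⌋ = $29,269 → take SL $29,269. Book value $60,969.

$29,269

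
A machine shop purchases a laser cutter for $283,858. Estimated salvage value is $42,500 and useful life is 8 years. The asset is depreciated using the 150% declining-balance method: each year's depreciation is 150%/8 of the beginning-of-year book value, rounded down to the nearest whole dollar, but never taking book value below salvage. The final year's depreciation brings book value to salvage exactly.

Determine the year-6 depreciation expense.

Depreciable base = $283,858 − $42,500 = $241,358.
Year 1: ⌊$283,858 × 150%/8⌋ = $53,223. Book value $230,635.
Year 2: ⌊$230,635 × 150%/8⌋ = $43,244. Book value $187,391.
Year 3: ⌊$187,391 × 150%/8⌋ = $35,135. Book value $152,256.
Year 4: ⌊$152,256 × 150%/8⌋ = $28,548. Book value $123,708.
Year 5: ⌊$123,708 × 150%/8⌋ = $23,195. Book value $100,513.
Year 6: ⌊$100,513 × 150%/8⌋ = $18,846. Book value $81,667.

$18,846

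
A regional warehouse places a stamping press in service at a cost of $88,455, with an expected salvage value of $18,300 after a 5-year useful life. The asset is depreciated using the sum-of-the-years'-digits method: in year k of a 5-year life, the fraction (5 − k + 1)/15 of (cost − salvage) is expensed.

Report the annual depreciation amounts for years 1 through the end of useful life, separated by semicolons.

$23,385; $18,708; $14,031; $9,354; $4,677

Depreciable base = $88,455 − $18,300 = $70,155.
Sum of the years' digits = 5+4+3+2+1 = 15.
Year 1: $70,155 × 5/15 = $23,385. Book value $65,070.
Year 2: $70,155 × 4/15 = $18,708. Book value $46,362.
Year 3: $70,155 × 3/15 = $14,031. Book value $32,331.
Year 4: $70,155 × 2/15 = $9,354. Book value $22,977.
Year 5: $70,155 × 1/15 = $4,677. Book value $18,300.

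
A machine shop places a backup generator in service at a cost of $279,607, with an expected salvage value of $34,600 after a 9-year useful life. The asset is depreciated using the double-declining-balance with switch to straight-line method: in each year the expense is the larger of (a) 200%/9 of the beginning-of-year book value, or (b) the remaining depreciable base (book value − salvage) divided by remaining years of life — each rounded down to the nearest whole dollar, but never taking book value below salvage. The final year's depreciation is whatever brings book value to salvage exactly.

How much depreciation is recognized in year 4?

$29,235

Depreciable base = $279,607 − $34,600 = $245,007.
Year 1: DB = ⌊$279,607 × 200%/9⌋ = $62,134; SL = ⌊$245,007/9⌋ = $27,223 → take DB $62,134. Book value $217,473.
Year 2: DB = ⌊$217,473 × 200%/9⌋ = $48,327; SL = ⌊$182,873/8⌋ = $22,859 → take DB $48,327. Book value $169,146.
Year 3: DB = ⌊$169,146 × 200%/9⌋ = $37,588; SL = ⌊$134,546/7⌋ = $19,220 → take DB $37,588. Book value $131,558.
Year 4: DB = ⌊$131,558 × 200%/9⌋ = $29,235; SL = ⌊$96,958/6⌋ = $16,159 → take DB $29,235. Book value $102,323.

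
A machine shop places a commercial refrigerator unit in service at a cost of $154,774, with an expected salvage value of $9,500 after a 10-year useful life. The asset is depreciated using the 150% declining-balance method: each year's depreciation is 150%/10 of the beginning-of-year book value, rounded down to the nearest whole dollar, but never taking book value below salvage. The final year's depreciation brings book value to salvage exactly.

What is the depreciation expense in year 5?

$12,119

Depreciable base = $154,774 − $9,500 = $145,274.
Year 1: ⌊$154,774 × 150%/10⌋ = $23,216. Book value $131,558.
Year 2: ⌊$131,558 × 150%/10⌋ = $19,733. Book value $111,825.
Year 3: ⌊$111,825 × 150%/10⌋ = $16,773. Book value $95,052.
Year 4: ⌊$95,052 × 150%/10⌋ = $14,257. Book value $80,795.
Year 5: ⌊$80,795 × 150%/10⌋ = $12,119. Book value $68,676.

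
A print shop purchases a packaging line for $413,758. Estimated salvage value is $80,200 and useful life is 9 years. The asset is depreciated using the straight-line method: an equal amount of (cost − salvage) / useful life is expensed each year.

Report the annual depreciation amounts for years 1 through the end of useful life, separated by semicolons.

Depreciable base = $413,758 − $80,200 = $333,558.
Annual expense = $333,558 / 9 = $37,062.
End of year 1: book value $376,696.
End of year 2: book value $339,634.
End of year 3: book value $302,572.
End of year 4: book value $265,510.
End of year 5: book value $228,448.
End of year 6: book value $191,386.
End of year 7: book value $154,324.
End of year 8: book value $117,262.
End of year 9: book value $80,200.

$37,062; $37,062; $37,062; $37,062; $37,062; $37,062; $37,062; $37,062; $37,062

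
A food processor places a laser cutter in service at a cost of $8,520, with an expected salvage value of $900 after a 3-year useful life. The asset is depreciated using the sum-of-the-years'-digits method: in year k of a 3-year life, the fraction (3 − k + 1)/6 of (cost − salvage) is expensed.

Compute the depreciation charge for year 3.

Depreciable base = $8,520 − $900 = $7,620.
Sum of the years' digits = 3+2+1 = 6.
Year 1: $7,620 × 3/6 = $3,810. Book value $4,710.
Year 2: $7,620 × 2/6 = $2,540. Book value $2,170.
Year 3: $7,620 × 1/6 = $1,270. Book value $900.

$1,270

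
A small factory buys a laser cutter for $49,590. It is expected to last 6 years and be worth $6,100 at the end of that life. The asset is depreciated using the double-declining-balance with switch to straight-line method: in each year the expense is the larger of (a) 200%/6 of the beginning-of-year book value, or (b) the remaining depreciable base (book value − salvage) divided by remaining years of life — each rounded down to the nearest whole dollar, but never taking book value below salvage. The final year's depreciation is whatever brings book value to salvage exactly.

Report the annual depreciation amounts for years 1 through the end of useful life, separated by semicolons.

$16,530; $11,020; $7,346; $4,898; $3,265; $431

Depreciable base = $49,590 − $6,100 = $43,490.
Year 1: DB = ⌊$49,590 × 200%/6⌋ = $16,530; SL = ⌊$43,490/6⌋ = $7,248 → take DB $16,530. Book value $33,060.
Year 2: DB = ⌊$33,060 × 200%/6⌋ = $11,020; SL = ⌊$26,960/5⌋ = $5,392 → take DB $11,020. Book value $22,040.
Year 3: DB = ⌊$22,040 × 200%/6⌋ = $7,346; SL = ⌊$15,940/4⌋ = $3,985 → take DB $7,346. Book value $14,694.
Year 4: DB = ⌊$14,694 × 200%/6⌋ = $4,898; SL = ⌊$8,594/3⌋ = $2,864 → take DB $4,898. Book value $9,796.
Year 5: DB = ⌊$9,796 × 200%/6⌋ = $3,265; SL = ⌊$3,696/2⌋ = $1,848 → take DB $3,265. Book value $6,531.
Year 6 (final): $6,531 − $6,100 = $431. Book value $6,100.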